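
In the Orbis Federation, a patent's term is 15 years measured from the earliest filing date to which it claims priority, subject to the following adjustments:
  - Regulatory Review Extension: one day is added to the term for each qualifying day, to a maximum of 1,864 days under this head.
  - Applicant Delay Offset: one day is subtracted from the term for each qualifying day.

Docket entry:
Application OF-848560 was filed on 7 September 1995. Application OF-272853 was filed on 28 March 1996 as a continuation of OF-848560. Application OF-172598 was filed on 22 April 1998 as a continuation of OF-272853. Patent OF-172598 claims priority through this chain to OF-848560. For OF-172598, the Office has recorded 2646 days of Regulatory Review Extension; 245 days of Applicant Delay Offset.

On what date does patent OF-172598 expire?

February 12, 2015

Earliest priority filing: 7 September 1995.
Base term: 7 September 1995 + 15 years → 7 September 2010.
Regulatory Review Extension: 2646 days claimed exceeds the 1864-day cap, so +1864 days → 15 October 2015.
Applicant Delay Offset: −245 days → 12 February 2015.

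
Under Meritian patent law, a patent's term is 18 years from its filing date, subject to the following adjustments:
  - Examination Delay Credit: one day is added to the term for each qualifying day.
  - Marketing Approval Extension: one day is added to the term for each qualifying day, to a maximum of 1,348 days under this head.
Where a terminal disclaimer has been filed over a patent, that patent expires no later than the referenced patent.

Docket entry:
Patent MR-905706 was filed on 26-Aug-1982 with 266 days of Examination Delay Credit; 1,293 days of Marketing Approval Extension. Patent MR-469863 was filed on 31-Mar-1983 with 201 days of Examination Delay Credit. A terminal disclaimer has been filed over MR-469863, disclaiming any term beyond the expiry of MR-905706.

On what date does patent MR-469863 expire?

2001-10-18

Natural term of MR-469863:
  Base: filing + 18 years → 31 March 2001.
  Examination Delay Credit: +201 days → 18 October 2001.
Expiry of referenced patent MR-905706:
  Base: filing + 18 years → 26 August 2000.
  Examination Delay Credit: +266 days → 19 May 2001.
  Marketing Approval Extension: 1293 days (within the 1348-day cap) → +1293 days → 2 December 2004.
Terminal disclaimer: MR-469863 expires on the earlier of 18 October 2001 and 2 December 2004.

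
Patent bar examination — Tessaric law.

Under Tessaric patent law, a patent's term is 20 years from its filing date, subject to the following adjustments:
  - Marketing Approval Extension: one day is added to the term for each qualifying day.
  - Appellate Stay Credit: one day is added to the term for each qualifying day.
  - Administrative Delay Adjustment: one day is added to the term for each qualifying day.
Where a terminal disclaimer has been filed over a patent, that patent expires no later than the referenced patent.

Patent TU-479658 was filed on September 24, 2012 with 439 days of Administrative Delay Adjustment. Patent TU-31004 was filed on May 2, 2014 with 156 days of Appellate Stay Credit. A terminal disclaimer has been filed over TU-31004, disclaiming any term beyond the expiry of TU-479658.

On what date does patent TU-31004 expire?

Natural term of TU-31004:
  Base: filing + 20 years → 2 May 2034.
  Appellate Stay Credit: +156 days → 5 October 2034.
Expiry of referenced patent TU-479658:
  Base: filing + 20 years → 24 September 2032.
  Administrative Delay Adjustment: +439 days → 7 December 2033.
Terminal disclaimer: TU-31004 expires on the earlier of 5 October 2034 and 7 December 2033.

December 7, 2033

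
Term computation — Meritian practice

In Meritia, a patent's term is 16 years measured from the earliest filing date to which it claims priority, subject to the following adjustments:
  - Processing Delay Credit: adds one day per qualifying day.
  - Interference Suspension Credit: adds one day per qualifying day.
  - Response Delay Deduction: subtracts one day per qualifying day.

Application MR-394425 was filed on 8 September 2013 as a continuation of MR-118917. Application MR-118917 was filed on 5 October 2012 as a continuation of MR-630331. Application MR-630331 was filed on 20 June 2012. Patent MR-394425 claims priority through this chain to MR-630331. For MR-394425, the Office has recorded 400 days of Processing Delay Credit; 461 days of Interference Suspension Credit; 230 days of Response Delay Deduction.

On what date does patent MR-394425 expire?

Earliest priority filing: 20 June 2012.
Base term: 20 June 2012 + 16 years → 20 June 2028.
Processing Delay Credit: +400 days → 25 July 2029.
Interference Suspension Credit: +461 days → 29 October 2030.
Response Delay Deduction: −230 days → 13 March 2030.

2030-03-13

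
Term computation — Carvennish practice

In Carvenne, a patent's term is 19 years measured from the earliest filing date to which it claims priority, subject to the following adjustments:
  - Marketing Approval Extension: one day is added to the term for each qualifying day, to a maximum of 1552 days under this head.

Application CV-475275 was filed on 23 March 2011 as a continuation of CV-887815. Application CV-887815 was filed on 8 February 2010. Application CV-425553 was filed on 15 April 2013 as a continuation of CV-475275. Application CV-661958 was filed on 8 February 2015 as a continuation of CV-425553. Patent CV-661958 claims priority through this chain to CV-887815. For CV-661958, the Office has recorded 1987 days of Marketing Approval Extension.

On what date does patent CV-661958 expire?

2033-05-10

Earliest priority filing: 8 February 2010.
Base term: 8 February 2010 + 19 years → 8 February 2029.
Marketing Approval Extension: 1987 days claimed exceeds the 1552-day cap, so +1552 days → 10 May 2033.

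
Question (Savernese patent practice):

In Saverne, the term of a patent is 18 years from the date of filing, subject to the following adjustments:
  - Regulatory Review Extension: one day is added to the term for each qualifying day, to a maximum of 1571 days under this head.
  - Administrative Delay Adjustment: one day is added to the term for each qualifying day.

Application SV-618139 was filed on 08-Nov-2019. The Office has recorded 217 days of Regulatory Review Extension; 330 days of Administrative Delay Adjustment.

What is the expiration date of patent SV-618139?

Base term: filing date + 18 years → 8 November 2037.
Regulatory Review Extension: 217 days (within the 1571-day cap) → +217 days → 13 June 2038.
Administrative Delay Adjustment: +330 days → 9 May 2039.

May 9, 2039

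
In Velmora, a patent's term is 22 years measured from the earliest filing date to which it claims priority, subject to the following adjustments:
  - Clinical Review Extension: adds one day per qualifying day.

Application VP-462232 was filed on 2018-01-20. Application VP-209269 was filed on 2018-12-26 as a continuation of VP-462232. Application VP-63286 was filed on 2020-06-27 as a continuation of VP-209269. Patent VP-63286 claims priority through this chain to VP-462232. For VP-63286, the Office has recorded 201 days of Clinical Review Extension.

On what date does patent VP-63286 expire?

2040-08-08

Earliest priority filing: 20 January 2018.
Base term: 20 January 2018 + 22 years → 20 January 2040.
Clinical Review Extension: +201 days → 8 August 2040.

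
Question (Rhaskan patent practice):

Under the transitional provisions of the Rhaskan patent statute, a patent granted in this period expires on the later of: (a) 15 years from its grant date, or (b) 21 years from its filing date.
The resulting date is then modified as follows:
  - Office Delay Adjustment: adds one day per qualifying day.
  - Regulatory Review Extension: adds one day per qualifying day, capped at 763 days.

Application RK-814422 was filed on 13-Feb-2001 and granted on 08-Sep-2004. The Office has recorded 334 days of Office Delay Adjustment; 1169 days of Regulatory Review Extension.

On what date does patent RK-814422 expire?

(a) grant + 15 years → 8 September 2019.
(b) filing + 21 years → 13 February 2022.
Later of the two: 13 February 2022.
Office Delay Adjustment: +334 days → 13 January 2023.
Regulatory Review Extension: 1169 days claimed exceeds the 763-day cap, so +763 days → 14 February 2025.

February 14, 2025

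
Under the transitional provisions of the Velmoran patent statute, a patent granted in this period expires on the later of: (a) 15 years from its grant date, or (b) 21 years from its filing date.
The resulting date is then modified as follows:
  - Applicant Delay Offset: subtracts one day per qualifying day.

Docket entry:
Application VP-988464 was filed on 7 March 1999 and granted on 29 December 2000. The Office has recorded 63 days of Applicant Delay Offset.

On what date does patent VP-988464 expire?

2020-01-04

(a) grant + 15 years → 29 December 2015.
(b) filing + 21 years → 7 March 2020.
Later of the two: 7 March 2020.
Applicant Delay Offset: −63 days → 4 January 2020.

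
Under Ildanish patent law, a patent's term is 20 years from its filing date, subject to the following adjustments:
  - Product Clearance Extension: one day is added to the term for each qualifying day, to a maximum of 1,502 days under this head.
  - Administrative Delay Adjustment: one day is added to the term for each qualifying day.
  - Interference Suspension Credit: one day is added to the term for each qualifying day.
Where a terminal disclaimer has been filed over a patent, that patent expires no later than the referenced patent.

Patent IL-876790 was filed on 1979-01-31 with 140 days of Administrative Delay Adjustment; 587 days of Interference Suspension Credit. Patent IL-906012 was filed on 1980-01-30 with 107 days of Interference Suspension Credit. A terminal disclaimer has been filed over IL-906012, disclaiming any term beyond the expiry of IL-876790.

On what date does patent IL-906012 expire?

2000-05-16

Natural term of IL-906012:
  Base: filing + 20 years → 30 January 2000.
  Interference Suspension Credit: +107 days → 16 May 2000.
Expiry of referenced patent IL-876790:
  Base: filing + 20 years → 31 January 1999.
  Administrative Delay Adjustment: +140 days → 20 June 1999.
  Interference Suspension Credit: +587 days → 27 January 2001.
Terminal disclaimer: IL-906012 expires on the earlier of 16 May 2000 and 27 January 2001.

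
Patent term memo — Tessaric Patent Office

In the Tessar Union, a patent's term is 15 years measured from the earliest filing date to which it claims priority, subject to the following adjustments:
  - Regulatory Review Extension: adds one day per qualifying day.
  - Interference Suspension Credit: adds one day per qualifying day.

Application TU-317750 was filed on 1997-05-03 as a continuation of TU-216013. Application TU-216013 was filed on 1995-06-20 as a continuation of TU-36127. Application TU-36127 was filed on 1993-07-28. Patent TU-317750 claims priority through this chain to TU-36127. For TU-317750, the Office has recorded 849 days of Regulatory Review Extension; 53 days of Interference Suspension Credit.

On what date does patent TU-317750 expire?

Earliest priority filing: 28 July 1993.
Base term: 28 July 1993 + 15 years → 28 July 2008.
Regulatory Review Extension: +849 days → 24 November 2010.
Interference Suspension Credit: +53 days → 16 January 2011.

January 16, 2011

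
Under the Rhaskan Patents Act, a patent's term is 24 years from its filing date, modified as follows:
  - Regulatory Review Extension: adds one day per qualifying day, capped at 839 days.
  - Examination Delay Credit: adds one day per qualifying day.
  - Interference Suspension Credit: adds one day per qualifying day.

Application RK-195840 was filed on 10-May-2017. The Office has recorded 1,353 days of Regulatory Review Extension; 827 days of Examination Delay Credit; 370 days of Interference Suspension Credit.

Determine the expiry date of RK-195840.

December 6, 2046

Base term: filing date + 24 years → 10 May 2041.
Regulatory Review Extension: 1353 days claimed exceeds the 839-day cap, so +839 days → 27 August 2043.
Examination Delay Credit: +827 days → 1 December 2045.
Interference Suspension Credit: +370 days → 6 December 2046.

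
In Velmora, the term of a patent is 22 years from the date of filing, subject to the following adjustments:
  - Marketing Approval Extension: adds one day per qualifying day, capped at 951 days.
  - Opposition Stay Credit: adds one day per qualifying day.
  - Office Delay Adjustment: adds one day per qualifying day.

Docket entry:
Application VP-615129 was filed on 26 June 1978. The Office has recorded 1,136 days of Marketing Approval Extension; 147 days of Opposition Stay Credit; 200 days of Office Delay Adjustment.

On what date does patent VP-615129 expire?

Base term: filing date + 22 years → 26 June 2000.
Marketing Approval Extension: 1136 days claimed exceeds the 951-day cap, so +951 days → 2 February 2003.
Opposition Stay Credit: +147 days → 29 June 2003.
Office Delay Adjustment: +200 days → 15 January 2004.

2004-01-15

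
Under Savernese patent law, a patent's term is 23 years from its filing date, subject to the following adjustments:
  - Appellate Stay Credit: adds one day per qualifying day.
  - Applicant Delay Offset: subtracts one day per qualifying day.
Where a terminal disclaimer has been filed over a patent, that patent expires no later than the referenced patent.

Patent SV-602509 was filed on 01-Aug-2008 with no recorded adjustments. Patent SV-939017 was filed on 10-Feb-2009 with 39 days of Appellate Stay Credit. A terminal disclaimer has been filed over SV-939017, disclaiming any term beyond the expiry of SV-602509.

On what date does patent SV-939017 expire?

Natural term of SV-939017:
  Base: filing + 23 years → 10 February 2032.
  Appellate Stay Credit: +39 days → 20 March 2032.
Expiry of referenced patent SV-602509:
  Base: filing + 23 years → 1 August 2031.
Terminal disclaimer: SV-939017 expires on the earlier of 20 March 2032 and 1 August 2031.

2031-08-01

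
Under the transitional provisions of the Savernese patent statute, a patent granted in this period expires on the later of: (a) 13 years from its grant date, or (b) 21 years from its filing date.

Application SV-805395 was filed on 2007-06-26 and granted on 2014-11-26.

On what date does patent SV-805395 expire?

June 26, 2028

(a) grant + 13 years → 26 November 2027.
(b) filing + 21 years → 26 June 2028.
Later of the two: 26 June 2028.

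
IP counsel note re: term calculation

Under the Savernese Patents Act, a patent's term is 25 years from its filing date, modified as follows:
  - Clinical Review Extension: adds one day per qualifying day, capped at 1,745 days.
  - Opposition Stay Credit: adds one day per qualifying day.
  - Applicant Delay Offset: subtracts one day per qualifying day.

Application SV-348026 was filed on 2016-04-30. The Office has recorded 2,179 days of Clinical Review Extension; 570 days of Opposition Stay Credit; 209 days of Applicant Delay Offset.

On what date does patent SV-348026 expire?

Base term: filing date + 25 years → 30 April 2041.
Clinical Review Extension: 2179 days claimed exceeds the 1745-day cap, so +1745 days → 8 February 2046.
Opposition Stay Credit: +570 days → 1 September 2047.
Applicant Delay Offset: −209 days → 4 February 2047.

2047-02-04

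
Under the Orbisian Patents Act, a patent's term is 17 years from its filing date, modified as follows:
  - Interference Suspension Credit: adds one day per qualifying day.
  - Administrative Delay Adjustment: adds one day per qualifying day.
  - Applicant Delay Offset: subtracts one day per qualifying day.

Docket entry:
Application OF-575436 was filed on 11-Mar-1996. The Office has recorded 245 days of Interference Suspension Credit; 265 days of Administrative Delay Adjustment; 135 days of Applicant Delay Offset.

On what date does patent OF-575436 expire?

2014-03-21

Base term: filing date + 17 years → 11 March 2013.
Interference Suspension Credit: +245 days → 11 November 2013.
Administrative Delay Adjustment: +265 days → 3 August 2014.
Applicant Delay Offset: −135 days → 21 March 2014.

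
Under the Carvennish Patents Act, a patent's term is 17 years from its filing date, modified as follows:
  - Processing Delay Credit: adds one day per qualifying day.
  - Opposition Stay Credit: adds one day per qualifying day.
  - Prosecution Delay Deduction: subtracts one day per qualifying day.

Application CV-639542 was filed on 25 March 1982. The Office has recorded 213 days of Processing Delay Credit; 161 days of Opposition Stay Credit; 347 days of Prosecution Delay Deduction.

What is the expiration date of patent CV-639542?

April 21, 1999

Base term: filing date + 17 years → 25 March 1999.
Processing Delay Credit: +213 days → 24 October 1999.
Opposition Stay Credit: +161 days → 2 April 2000.
Prosecution Delay Deduction: −347 days → 21 April 1999.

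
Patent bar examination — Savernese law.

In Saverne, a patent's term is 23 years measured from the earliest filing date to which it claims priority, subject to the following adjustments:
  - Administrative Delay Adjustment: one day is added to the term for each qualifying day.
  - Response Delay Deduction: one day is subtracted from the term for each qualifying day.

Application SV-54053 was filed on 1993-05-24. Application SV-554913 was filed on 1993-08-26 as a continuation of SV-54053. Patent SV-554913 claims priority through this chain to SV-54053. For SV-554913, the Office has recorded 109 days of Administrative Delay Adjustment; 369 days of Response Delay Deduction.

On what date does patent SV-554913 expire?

Earliest priority filing: 24 May 1993.
Base term: 24 May 1993 + 23 years → 24 May 2016.
Administrative Delay Adjustment: +109 days → 10 September 2016.
Response Delay Deduction: −369 days → 7 September 2015.

2015-09-07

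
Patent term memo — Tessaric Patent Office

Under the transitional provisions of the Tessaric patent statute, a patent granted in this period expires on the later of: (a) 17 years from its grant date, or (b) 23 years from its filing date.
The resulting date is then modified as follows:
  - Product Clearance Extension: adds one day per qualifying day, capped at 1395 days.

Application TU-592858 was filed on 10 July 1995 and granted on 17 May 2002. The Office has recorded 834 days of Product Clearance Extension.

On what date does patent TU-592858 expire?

(a) grant + 17 years → 17 May 2019.
(b) filing + 23 years → 10 July 2018.
Later of the two: 17 May 2019.
Product Clearance Extension: 834 days (within the 1395-day cap) → +834 days → 28 August 2021.

2021-08-28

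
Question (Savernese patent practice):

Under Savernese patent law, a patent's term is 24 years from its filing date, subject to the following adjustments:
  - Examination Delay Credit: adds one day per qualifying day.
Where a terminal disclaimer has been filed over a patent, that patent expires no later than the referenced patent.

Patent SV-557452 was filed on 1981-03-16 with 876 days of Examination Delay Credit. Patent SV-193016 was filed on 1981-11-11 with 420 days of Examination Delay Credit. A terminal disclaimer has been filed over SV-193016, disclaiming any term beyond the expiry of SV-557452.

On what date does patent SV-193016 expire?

Natural term of SV-193016:
  Base: filing + 24 years → 11 November 2005.
  Examination Delay Credit: +420 days → 5 January 2007.
Expiry of referenced patent SV-557452:
  Base: filing + 24 years → 16 March 2005.
  Examination Delay Credit: +876 days → 9 August 2007.
Terminal disclaimer: SV-193016 expires on the earlier of 5 January 2007 and 9 August 2007.

2007-01-05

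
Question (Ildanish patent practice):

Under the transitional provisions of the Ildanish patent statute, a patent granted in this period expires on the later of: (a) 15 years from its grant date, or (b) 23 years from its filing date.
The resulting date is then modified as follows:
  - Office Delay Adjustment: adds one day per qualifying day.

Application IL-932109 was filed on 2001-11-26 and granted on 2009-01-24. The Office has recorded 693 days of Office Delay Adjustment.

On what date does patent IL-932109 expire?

(a) grant + 15 years → 24 January 2024.
(b) filing + 23 years → 26 November 2024.
Later of the two: 26 November 2024.
Office Delay Adjustment: +693 days → 20 October 2026.

October 20, 2026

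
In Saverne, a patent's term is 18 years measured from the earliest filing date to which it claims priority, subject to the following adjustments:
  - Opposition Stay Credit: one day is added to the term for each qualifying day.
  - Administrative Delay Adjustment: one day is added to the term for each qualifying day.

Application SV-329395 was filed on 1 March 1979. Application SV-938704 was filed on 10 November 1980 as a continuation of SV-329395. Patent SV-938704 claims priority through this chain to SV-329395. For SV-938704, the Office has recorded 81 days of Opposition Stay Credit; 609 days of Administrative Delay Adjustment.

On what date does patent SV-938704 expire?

January 20, 1999

Earliest priority filing: 1 March 1979.
Base term: 1 March 1979 + 18 years → 1 March 1997.
Opposition Stay Credit: +81 days → 21 May 1997.
Administrative Delay Adjustment: +609 days → 20 January 1999.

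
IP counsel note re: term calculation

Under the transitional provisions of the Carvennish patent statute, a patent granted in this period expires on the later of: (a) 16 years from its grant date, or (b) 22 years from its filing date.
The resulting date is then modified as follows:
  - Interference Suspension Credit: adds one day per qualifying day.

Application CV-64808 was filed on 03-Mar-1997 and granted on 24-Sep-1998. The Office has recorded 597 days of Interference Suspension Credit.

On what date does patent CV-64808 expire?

2020-10-20

(a) grant + 16 years → 24 September 2014.
(b) filing + 22 years → 3 March 2019.
Later of the two: 3 March 2019.
Interference Suspension Credit: +597 days → 20 October 2020.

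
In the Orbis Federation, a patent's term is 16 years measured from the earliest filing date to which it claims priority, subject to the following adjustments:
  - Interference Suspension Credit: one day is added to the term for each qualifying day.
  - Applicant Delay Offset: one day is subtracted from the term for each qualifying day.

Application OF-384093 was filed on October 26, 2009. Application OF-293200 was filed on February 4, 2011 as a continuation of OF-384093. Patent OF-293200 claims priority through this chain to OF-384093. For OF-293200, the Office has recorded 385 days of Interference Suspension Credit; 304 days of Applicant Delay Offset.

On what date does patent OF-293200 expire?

January 15, 2026

Earliest priority filing: 26 October 2009.
Base term: 26 October 2009 + 16 years → 26 October 2025.
Interference Suspension Credit: +385 days → 15 November 2026.
Applicant Delay Offset: −304 days → 15 January 2026.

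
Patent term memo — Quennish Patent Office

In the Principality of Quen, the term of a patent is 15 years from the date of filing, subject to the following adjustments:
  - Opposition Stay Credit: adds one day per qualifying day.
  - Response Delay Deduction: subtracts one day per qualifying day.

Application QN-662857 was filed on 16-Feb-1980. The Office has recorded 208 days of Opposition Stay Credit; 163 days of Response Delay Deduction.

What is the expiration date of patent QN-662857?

1995-04-02

Base term: filing date + 15 years → 16 February 1995.
Opposition Stay Credit: +208 days → 12 September 1995.
Response Delay Deduction: −163 days → 2 April 1995.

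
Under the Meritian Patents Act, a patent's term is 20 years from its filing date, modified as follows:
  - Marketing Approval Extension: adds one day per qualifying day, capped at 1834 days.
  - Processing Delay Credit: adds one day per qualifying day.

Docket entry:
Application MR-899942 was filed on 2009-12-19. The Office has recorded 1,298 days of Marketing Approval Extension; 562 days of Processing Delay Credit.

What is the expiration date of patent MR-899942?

Base term: filing date + 20 years → 19 December 2029.
Marketing Approval Extension: 1298 days (within the 1834-day cap) → +1298 days → 9 July 2033.
Processing Delay Credit: +562 days → 22 January 2035.

2035-01-22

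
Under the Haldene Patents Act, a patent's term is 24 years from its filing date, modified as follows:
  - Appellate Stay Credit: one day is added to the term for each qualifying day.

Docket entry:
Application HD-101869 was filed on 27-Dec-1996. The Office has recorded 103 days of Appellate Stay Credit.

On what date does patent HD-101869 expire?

April 9, 2021

Base term: filing date + 24 years → 27 December 2020.
Appellate Stay Credit: +103 days → 9 April 2021.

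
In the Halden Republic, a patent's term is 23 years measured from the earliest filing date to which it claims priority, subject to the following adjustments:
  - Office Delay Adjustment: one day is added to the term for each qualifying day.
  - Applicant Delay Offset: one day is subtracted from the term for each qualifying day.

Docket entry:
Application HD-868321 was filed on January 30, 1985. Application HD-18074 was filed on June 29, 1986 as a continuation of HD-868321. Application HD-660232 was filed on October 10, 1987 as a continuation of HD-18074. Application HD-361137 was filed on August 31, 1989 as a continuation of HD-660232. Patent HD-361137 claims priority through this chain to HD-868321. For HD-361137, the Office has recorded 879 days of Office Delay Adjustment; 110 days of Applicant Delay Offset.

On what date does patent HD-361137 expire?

Earliest priority filing: 30 January 1985.
Base term: 30 January 1985 + 23 years → 30 January 2008.
Office Delay Adjustment: +879 days → 27 June 2010.
Applicant Delay Offset: −110 days → 9 March 2010.

2010-03-09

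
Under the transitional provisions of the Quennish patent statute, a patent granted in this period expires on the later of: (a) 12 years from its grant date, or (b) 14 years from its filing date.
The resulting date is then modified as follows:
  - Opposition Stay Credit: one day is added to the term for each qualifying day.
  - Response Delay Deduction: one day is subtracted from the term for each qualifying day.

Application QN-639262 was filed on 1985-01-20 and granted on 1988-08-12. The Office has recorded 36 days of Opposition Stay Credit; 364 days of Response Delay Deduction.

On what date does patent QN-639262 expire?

September 19, 1999

(a) grant + 12 years → 12 August 2000.
(b) filing + 14 years → 20 January 1999.
Later of the two: 12 August 2000.
Opposition Stay Credit: +36 days → 17 September 2000.
Response Delay Deduction: −364 days → 19 September 1999.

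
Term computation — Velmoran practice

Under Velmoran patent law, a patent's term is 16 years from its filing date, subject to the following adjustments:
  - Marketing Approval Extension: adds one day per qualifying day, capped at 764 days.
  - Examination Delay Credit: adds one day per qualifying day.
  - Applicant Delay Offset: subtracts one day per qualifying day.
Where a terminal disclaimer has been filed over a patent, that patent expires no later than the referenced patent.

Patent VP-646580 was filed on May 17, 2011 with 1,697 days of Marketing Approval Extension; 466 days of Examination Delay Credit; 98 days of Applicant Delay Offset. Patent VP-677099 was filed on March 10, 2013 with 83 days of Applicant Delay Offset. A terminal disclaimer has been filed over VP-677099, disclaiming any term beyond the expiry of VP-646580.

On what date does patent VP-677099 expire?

Natural term of VP-677099:
  Base: filing + 16 years → 10 March 2029.
  Applicant Delay Offset: −83 days → 17 December 2028.
Expiry of referenced patent VP-646580:
  Base: filing + 16 years → 17 May 2027.
  Marketing Approval Extension: 1697 days claimed exceeds the 764-day cap, so +764 days → 19 June 2029.
  Examination Delay Credit: +466 days → 28 September 2030.
  Applicant Delay Offset: −98 days → 22 June 2030.
Terminal disclaimer: VP-677099 expires on the earlier of 17 December 2028 and 22 June 2030.

2028-12-17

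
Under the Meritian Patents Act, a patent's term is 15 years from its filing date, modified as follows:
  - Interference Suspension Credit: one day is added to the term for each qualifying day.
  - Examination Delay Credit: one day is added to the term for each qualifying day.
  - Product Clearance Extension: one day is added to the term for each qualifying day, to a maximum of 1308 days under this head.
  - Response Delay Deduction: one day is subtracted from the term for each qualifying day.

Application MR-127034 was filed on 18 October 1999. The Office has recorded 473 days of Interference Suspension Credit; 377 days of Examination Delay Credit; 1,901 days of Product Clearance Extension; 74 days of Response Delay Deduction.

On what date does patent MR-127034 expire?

Base term: filing date + 15 years → 18 October 2014.
Interference Suspension Credit: +473 days → 3 February 2016.
Examination Delay Credit: +377 days → 14 February 2017.
Product Clearance Extension: 1901 days claimed exceeds the 1308-day cap, so +1308 days → 14 September 2020.
Response Delay Deduction: −74 days → 2 July 2020.

July 2, 2020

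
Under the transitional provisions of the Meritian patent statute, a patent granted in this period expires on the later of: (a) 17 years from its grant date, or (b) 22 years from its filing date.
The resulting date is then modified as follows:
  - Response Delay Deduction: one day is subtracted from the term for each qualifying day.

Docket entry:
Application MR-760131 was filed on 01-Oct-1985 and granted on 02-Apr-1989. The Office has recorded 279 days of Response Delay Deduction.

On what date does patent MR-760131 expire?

(a) grant + 17 years → 2 April 2006.
(b) filing + 22 years → 1 October 2007.
Later of the two: 1 October 2007.
Response Delay Deduction: −279 days → 26 December 2006.

December 26, 2006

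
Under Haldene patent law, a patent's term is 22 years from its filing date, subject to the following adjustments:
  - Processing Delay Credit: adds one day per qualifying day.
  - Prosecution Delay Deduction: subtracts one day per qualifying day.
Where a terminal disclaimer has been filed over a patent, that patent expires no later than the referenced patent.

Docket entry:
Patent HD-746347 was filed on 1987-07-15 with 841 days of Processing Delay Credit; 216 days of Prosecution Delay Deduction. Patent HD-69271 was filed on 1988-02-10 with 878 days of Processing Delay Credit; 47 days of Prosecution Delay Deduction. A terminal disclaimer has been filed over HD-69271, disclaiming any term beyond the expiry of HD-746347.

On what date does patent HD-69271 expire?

Natural term of HD-69271:
  Base: filing + 22 years → 10 February 2010.
  Processing Delay Credit: +878 days → 7 July 2012.
  Prosecution Delay Deduction: −47 days → 21 May 2012.
Expiry of referenced patent HD-746347:
  Base: filing + 22 years → 15 July 2009.
  Processing Delay Credit: +841 days → 3 November 2011.
  Prosecution Delay Deduction: −216 days → 1 April 2011.
Terminal disclaimer: HD-69271 expires on the earlier of 21 May 2012 and 1 April 2011.

2011-04-01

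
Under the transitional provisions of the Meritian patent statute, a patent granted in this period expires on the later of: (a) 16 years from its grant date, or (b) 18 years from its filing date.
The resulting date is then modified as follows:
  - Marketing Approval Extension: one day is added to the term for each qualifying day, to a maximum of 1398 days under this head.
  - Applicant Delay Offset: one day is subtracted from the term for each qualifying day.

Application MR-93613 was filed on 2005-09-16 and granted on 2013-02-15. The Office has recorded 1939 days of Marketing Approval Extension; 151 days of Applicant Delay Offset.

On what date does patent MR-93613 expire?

(a) grant + 16 years → 15 February 2029.
(b) filing + 18 years → 16 September 2023.
Later of the two: 15 February 2029.
Marketing Approval Extension: 1939 days claimed exceeds the 1398-day cap, so +1398 days → 14 December 2032.
Applicant Delay Offset: −151 days → 16 July 2032.

July 16, 2032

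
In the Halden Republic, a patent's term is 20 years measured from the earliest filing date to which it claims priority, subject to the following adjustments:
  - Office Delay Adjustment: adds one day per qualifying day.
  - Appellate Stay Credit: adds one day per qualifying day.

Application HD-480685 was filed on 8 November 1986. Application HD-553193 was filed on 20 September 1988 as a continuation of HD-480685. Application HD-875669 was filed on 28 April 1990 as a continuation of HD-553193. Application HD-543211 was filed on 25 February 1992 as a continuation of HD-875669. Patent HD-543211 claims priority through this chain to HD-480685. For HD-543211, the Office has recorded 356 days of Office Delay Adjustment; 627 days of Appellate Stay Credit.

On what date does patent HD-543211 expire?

Earliest priority filing: 8 November 1986.
Base term: 8 November 1986 + 20 years → 8 November 2006.
Office Delay Adjustment: +356 days → 30 October 2007.
Appellate Stay Credit: +627 days → 18 July 2009.

2009-07-18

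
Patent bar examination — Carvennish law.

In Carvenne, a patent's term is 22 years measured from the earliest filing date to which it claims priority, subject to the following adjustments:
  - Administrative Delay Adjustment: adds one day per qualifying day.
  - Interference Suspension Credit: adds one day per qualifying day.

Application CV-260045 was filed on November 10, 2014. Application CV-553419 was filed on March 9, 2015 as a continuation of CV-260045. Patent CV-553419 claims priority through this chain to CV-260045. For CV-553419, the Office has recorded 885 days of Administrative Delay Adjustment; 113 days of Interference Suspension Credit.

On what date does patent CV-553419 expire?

Earliest priority filing: 10 November 2014.
Base term: 10 November 2014 + 22 years → 10 November 2036.
Administrative Delay Adjustment: +885 days → 14 April 2039.
Interference Suspension Credit: +113 days → 5 August 2039.

2039-08-05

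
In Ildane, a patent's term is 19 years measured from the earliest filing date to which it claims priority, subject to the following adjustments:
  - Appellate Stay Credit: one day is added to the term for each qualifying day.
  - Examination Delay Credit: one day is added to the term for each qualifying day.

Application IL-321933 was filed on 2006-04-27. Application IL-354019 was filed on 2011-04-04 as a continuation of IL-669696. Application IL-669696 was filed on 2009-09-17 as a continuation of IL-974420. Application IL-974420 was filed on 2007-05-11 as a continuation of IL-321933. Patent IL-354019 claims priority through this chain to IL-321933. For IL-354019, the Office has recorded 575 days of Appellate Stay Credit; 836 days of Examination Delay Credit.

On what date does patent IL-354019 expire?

2029-03-08

Earliest priority filing: 27 April 2006.
Base term: 27 April 2006 + 19 years → 27 April 2025.
Appellate Stay Credit: +575 days → 23 November 2026.
Examination Delay Credit: +836 days → 8 March 2029.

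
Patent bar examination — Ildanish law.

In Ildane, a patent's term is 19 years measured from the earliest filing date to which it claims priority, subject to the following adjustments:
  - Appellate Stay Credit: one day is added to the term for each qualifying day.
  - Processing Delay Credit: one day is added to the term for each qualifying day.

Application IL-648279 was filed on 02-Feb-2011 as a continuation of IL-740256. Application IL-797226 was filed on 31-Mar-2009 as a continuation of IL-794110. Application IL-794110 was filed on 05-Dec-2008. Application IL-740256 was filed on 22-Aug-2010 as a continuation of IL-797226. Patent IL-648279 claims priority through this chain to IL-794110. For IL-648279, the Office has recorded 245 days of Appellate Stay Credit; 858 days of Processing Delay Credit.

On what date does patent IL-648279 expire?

Earliest priority filing: 5 December 2008.
Base term: 5 December 2008 + 19 years → 5 December 2027.
Appellate Stay Credit: +245 days → 6 August 2028.
Processing Delay Credit: +858 days → 12 December 2030.

2030-12-12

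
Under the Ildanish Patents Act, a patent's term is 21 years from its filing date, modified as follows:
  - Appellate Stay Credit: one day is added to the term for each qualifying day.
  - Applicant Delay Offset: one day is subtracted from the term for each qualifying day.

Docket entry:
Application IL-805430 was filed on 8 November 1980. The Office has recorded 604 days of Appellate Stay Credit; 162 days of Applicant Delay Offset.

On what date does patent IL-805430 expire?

Base term: filing date + 21 years → 8 November 2001.
Appellate Stay Credit: +604 days → 5 July 2003.
Applicant Delay Offset: −162 days → 24 January 2003.

January 24, 2003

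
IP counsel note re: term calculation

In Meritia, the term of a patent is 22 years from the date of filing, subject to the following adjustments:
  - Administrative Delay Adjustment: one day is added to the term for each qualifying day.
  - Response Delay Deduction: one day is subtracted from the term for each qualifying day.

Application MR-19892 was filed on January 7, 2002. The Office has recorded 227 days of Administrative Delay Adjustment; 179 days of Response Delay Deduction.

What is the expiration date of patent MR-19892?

Base term: filing date + 22 years → 7 January 2024.
Administrative Delay Adjustment: +227 days → 21 August 2024.
Response Delay Deduction: −179 days → 24 February 2024.

2024-02-24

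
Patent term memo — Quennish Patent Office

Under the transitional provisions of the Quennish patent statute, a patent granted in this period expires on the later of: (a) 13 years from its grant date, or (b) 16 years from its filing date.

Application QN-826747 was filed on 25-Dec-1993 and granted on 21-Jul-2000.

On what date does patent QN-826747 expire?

(a) grant + 13 years → 21 July 2013.
(b) filing + 16 years → 25 December 2009.
Later of the two: 21 July 2013.

2013-07-21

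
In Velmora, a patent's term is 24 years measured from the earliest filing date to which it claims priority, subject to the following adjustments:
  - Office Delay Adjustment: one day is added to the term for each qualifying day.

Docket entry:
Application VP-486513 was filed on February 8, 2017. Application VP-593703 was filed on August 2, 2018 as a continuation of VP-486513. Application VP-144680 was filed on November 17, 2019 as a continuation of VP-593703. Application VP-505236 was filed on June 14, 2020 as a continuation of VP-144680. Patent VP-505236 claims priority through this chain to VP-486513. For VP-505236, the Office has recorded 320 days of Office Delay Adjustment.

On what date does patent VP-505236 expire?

2041-12-25

Earliest priority filing: 8 February 2017.
Base term: 8 February 2017 + 24 years → 8 February 2041.
Office Delay Adjustment: +320 days → 25 December 2041.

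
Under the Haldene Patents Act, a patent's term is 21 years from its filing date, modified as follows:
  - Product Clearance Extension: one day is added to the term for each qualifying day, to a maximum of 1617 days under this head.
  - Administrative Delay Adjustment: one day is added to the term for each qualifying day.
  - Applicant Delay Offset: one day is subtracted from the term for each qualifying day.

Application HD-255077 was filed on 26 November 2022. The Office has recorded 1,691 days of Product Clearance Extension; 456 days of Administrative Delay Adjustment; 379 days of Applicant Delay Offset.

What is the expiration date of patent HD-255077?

Base term: filing date + 21 years → 26 November 2043.
Product Clearance Extension: 1691 days claimed exceeds the 1617-day cap, so +1617 days → 30 April 2048.
Administrative Delay Adjustment: +456 days → 30 July 2049.
Applicant Delay Offset: −379 days → 16 July 2048.

2048-07-16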